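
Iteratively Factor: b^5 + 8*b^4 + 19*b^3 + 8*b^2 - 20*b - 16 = (b + 2)*(b^4 + 6*b^3 + 7*b^2 - 6*b - 8) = (b + 1)*(b + 2)*(b^3 + 5*b^2 + 2*b - 8) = (b + 1)*(b + 2)*(b + 4)*(b^2 + b - 2) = (b + 1)*(b + 2)^2*(b + 4)*(b - 1)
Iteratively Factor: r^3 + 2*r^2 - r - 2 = (r - 1)*(r^2 + 3*r + 2) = (r - 1)*(r + 1)*(r + 2)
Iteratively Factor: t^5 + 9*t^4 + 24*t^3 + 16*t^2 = (t + 4)*(t^4 + 5*t^3 + 4*t^2) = t*(t + 4)*(t^3 + 5*t^2 + 4*t) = t*(t + 4)^2*(t^2 + t) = t*(t + 1)*(t + 4)^2*(t)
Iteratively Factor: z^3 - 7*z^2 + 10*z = (z)*(z^2 - 7*z + 10) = z*(z - 5)*(z - 2)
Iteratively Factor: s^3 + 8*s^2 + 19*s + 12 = (s + 3)*(s^2 + 5*s + 4) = (s + 3)*(s + 4)*(s + 1)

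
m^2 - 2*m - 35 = (m - 7)*(m + 5)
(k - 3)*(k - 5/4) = k^2 - 17*k/4 + 15/4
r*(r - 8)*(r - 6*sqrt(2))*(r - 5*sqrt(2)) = r^4 - 11*sqrt(2)*r^3 - 8*r^3 + 60*r^2 + 88*sqrt(2)*r^2 - 480*r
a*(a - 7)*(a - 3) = a^3 - 10*a^2 + 21*a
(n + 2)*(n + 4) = n^2 + 6*n + 8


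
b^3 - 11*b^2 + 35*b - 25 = (b - 5)^2*(b - 1)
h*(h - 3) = h^2 - 3*h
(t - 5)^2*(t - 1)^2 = t^4 - 12*t^3 + 46*t^2 - 60*t + 25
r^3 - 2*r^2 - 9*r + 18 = (r - 3)*(r - 2)*(r + 3)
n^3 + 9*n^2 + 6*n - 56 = (n - 2)*(n + 4)*(n + 7)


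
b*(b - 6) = b^2 - 6*b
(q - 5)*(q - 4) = q^2 - 9*q + 20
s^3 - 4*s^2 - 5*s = s*(s - 5)*(s + 1)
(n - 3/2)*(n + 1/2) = n^2 - n - 3/4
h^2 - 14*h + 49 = (h - 7)^2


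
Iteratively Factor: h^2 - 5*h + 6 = (h - 3)*(h - 2)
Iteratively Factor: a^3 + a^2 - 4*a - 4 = (a + 1)*(a^2 - 4) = (a + 1)*(a + 2)*(a - 2)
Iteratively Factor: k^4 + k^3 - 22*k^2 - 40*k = (k + 2)*(k^3 - k^2 - 20*k) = (k + 2)*(k + 4)*(k^2 - 5*k) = (k - 5)*(k + 2)*(k + 4)*(k)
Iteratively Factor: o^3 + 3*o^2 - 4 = (o + 2)*(o^2 + o - 2) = (o - 1)*(o + 2)*(o + 2)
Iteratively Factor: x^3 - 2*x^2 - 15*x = (x)*(x^2 - 2*x - 15) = x*(x + 3)*(x - 5)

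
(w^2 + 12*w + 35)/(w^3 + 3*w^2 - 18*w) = (w^2 + 12*w + 35)/(w*(w^2 + 3*w - 18))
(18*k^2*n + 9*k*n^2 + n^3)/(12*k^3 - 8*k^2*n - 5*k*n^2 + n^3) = n*(18*k^2 + 9*k*n + n^2)/(12*k^3 - 8*k^2*n - 5*k*n^2 + n^3)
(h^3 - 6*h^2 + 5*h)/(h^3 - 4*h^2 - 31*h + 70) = h*(h^2 - 6*h + 5)/(h^3 - 4*h^2 - 31*h + 70)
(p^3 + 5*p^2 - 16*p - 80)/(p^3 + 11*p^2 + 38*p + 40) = (p - 4)/(p + 2)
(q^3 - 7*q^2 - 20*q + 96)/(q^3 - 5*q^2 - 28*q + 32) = (q - 3)/(q - 1)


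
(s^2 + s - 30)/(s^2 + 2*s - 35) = (s + 6)/(s + 7)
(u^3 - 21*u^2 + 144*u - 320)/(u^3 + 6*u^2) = (u^3 - 21*u^2 + 144*u - 320)/(u^2*(u + 6))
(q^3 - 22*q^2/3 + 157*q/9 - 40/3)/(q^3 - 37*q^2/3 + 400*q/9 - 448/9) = (3*q^2 - 14*q + 15)/(3*q^2 - 29*q + 56)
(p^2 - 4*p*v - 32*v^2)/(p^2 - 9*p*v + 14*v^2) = (p^2 - 4*p*v - 32*v^2)/(p^2 - 9*p*v + 14*v^2)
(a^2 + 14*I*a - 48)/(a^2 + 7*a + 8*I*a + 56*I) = (a + 6*I)/(a + 7)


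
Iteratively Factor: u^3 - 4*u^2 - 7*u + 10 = (u - 1)*(u^2 - 3*u - 10) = (u - 1)*(u + 2)*(u - 5)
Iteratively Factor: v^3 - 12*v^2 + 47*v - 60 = (v - 5)*(v^2 - 7*v + 12) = (v - 5)*(v - 3)*(v - 4)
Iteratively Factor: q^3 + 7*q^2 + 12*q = (q + 3)*(q^2 + 4*q) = q*(q + 3)*(q + 4)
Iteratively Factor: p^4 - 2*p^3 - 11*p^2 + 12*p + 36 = (p + 2)*(p^3 - 4*p^2 - 3*p + 18) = (p - 3)*(p + 2)*(p^2 - p - 6) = (p - 3)^2*(p + 2)*(p + 2)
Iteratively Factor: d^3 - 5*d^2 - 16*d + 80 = (d - 4)*(d^2 - d - 20) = (d - 5)*(d - 4)*(d + 4)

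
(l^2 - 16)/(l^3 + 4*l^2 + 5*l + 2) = (l^2 - 16)/(l^3 + 4*l^2 + 5*l + 2)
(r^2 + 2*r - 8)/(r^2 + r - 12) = (r - 2)/(r - 3)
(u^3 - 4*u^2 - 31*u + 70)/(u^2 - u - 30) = (u^2 - 9*u + 14)/(u - 6)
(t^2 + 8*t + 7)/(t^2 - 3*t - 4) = (t + 7)/(t - 4)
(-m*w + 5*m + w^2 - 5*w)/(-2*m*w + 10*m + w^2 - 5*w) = (-m + w)/(-2*m + w)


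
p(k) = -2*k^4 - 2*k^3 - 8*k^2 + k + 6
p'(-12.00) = 13153.00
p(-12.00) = -39174.00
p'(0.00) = 1.00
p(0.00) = 6.00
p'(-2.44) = 120.53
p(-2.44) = -85.91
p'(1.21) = -41.32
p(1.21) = -12.33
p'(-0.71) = 12.20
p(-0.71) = 1.46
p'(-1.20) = 25.38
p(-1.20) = -7.41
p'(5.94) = -1982.42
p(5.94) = -3179.36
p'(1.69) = -81.79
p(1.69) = -41.13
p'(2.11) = -134.62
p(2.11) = -85.94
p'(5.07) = -1276.94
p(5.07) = -1776.70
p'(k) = -8*k^3 - 6*k^2 - 16*k + 1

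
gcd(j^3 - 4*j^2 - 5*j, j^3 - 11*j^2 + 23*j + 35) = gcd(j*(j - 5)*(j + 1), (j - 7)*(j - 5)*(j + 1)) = j^2 - 4*j - 5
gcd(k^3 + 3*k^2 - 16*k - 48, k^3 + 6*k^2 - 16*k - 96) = k^2 - 16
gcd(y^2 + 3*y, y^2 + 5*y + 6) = y + 3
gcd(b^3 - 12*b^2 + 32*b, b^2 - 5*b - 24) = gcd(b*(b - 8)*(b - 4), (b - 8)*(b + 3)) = b - 8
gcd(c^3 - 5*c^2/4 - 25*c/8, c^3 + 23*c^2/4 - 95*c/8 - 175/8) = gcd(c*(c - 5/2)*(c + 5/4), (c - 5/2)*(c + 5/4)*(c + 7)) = c^2 - 5*c/4 - 25/8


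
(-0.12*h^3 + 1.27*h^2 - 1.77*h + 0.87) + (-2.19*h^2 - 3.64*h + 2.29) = -0.12*h^3 - 0.92*h^2 - 5.41*h + 3.16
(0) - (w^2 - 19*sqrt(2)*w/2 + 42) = -w^2 + 19*sqrt(2)*w/2 - 42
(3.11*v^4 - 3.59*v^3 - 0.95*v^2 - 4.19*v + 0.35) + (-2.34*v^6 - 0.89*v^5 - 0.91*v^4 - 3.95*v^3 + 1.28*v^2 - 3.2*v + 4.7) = -2.34*v^6 - 0.89*v^5 + 2.2*v^4 - 7.54*v^3 + 0.33*v^2 - 7.39*v + 5.05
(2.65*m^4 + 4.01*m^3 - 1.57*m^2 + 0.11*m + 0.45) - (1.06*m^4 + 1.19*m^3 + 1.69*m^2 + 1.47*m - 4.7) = 1.59*m^4 + 2.82*m^3 - 3.26*m^2 - 1.36*m + 5.15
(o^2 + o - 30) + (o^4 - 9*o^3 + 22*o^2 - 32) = o^4 - 9*o^3 + 23*o^2 + o - 62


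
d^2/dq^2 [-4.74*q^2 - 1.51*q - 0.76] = -9.48000000000000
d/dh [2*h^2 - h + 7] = 4*h - 1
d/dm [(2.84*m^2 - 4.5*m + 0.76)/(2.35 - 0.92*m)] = (-2.6128*m^2 + 13.348*m - 9.8758)/(0.8464*m^2 - 4.324*m + 5.5225)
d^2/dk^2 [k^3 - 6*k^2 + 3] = 6*k - 12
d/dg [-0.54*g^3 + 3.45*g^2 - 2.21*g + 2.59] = -1.62*g^2 + 6.9*g - 2.21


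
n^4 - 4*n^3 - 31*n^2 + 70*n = n*(n - 7)*(n - 2)*(n + 5)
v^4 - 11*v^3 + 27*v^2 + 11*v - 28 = (v - 7)*(v - 4)*(v - 1)*(v + 1)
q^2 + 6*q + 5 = (q + 1)*(q + 5)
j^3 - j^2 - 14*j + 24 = (j - 3)*(j - 2)*(j + 4)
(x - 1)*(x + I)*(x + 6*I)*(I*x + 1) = I*x^4 - 6*x^3 - I*x^3 + 6*x^2 + I*x^2 - 6*x - I*x + 6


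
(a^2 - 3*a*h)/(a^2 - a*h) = (a - 3*h)/(a - h)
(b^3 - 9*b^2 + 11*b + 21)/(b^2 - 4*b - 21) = (b^2 - 2*b - 3)/(b + 3)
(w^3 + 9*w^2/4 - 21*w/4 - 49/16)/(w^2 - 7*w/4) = w + 4 + 7/(4*w)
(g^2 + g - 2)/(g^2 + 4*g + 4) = (g - 1)/(g + 2)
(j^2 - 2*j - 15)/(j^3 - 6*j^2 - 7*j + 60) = 1/(j - 4)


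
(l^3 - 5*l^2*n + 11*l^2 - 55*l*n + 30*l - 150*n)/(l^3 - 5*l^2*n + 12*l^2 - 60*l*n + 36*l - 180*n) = (l + 5)/(l + 6)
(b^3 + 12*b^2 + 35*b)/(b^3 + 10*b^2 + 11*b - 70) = b/(b - 2)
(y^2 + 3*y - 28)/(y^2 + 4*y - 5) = (y^2 + 3*y - 28)/(y^2 + 4*y - 5)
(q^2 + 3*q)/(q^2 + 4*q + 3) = q/(q + 1)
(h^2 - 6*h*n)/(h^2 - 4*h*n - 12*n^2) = h/(h + 2*n)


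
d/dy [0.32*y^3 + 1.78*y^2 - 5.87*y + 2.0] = 0.96*y^2 + 3.56*y - 5.87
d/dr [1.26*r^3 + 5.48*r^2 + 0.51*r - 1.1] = 3.78*r^2 + 10.96*r + 0.51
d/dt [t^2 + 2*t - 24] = 2*t + 2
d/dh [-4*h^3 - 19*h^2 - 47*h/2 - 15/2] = -12*h^2 - 38*h - 47/2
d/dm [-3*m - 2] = -3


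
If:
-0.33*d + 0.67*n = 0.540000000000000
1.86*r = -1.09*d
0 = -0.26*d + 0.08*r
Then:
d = 0.00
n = 0.81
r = 0.00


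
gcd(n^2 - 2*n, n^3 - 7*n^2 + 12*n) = n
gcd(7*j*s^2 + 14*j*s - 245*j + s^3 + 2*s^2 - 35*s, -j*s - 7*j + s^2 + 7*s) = s + 7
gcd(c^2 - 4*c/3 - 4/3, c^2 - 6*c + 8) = c - 2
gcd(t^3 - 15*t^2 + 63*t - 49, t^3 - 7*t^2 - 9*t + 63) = t - 7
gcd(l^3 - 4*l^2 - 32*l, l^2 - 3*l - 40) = l - 8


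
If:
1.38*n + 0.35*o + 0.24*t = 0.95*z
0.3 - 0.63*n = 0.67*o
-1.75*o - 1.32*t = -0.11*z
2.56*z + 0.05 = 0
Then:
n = -0.02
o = 0.47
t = -0.63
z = -0.02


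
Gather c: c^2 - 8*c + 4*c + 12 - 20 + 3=c^2 - 4*c - 5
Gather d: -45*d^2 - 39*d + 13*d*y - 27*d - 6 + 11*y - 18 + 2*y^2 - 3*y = -45*d^2 + d*(13*y - 66) + 2*y^2 + 8*y - 24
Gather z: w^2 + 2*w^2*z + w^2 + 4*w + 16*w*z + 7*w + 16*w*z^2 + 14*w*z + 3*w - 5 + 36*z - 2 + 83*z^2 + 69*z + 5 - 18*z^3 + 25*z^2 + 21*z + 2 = 2*w^2 + 14*w - 18*z^3 + z^2*(16*w + 108) + z*(2*w^2 + 30*w + 126)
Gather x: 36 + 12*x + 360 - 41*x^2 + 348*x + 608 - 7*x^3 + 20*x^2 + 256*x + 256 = -7*x^3 - 21*x^2 + 616*x + 1260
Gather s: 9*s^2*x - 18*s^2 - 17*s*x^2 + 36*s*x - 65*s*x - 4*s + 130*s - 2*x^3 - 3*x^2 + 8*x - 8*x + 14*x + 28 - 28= s^2*(9*x - 18) + s*(-17*x^2 - 29*x + 126) - 2*x^3 - 3*x^2 + 14*x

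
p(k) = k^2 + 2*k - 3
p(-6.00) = 21.00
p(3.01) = 12.08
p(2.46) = 7.97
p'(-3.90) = -5.80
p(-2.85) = -0.58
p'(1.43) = 4.86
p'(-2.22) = -2.44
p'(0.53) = 3.06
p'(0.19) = 2.38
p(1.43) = 1.90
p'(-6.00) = -10.00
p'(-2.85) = -3.70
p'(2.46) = 6.92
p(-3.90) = 4.41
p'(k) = 2*k + 2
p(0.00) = -3.00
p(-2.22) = -2.51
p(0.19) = -2.58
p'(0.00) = 2.00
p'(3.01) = 8.02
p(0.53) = -1.66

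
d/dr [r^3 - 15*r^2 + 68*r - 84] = 3*r^2 - 30*r + 68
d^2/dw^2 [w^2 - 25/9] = 2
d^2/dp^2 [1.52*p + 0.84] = 0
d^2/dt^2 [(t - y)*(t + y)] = 2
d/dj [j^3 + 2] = 3*j^2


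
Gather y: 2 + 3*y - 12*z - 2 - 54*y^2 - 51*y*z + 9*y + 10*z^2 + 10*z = -54*y^2 + y*(12 - 51*z) + 10*z^2 - 2*z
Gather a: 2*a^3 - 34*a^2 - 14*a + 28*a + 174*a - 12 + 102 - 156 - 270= 2*a^3 - 34*a^2 + 188*a - 336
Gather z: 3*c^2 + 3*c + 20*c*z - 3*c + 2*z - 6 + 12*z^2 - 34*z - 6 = 3*c^2 + 12*z^2 + z*(20*c - 32) - 12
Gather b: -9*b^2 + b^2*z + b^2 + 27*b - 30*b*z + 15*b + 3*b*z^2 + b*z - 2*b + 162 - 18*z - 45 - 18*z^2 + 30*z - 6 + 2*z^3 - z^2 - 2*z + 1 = b^2*(z - 8) + b*(3*z^2 - 29*z + 40) + 2*z^3 - 19*z^2 + 10*z + 112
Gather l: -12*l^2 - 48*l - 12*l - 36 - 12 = -12*l^2 - 60*l - 48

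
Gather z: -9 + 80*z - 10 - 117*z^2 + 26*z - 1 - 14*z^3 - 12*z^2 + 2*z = -14*z^3 - 129*z^2 + 108*z - 20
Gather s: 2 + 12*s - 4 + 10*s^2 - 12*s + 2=10*s^2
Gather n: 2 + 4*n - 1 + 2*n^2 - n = 2*n^2 + 3*n + 1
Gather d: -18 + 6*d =6*d - 18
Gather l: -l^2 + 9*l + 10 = -l^2 + 9*l + 10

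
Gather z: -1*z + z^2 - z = z^2 - 2*z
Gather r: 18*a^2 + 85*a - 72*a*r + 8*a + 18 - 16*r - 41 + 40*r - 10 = 18*a^2 + 93*a + r*(24 - 72*a) - 33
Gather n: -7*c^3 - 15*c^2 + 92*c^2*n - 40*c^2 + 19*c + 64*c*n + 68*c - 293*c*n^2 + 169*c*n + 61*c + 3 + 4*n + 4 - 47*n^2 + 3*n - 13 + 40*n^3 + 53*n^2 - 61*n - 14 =-7*c^3 - 55*c^2 + 148*c + 40*n^3 + n^2*(6 - 293*c) + n*(92*c^2 + 233*c - 54) - 20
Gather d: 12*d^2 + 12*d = 12*d^2 + 12*d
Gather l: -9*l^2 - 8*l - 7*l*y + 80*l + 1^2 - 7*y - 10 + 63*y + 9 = -9*l^2 + l*(72 - 7*y) + 56*y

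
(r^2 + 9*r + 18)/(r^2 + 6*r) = (r + 3)/r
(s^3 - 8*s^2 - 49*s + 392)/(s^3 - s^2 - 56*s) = (s - 7)/s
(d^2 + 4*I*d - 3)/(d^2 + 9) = (d + I)/(d - 3*I)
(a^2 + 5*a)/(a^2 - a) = (a + 5)/(a - 1)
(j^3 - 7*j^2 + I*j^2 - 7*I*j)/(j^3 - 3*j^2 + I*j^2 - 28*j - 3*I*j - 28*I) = j/(j + 4)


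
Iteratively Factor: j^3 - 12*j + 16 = (j - 2)*(j^2 + 2*j - 8) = (j - 2)*(j + 4)*(j - 2)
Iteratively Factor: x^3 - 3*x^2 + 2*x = (x - 2)*(x^2 - x) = x*(x - 2)*(x - 1)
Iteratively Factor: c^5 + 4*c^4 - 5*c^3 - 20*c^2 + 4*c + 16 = (c - 1)*(c^4 + 5*c^3 - 20*c - 16) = (c - 2)*(c - 1)*(c^3 + 7*c^2 + 14*c + 8) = (c - 2)*(c - 1)*(c + 2)*(c^2 + 5*c + 4) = (c - 2)*(c - 1)*(c + 1)*(c + 2)*(c + 4)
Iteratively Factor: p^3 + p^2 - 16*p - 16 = (p + 4)*(p^2 - 3*p - 4) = (p + 1)*(p + 4)*(p - 4)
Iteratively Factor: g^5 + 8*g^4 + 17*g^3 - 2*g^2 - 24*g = (g + 2)*(g^4 + 6*g^3 + 5*g^2 - 12*g) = g*(g + 2)*(g^3 + 6*g^2 + 5*g - 12) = g*(g + 2)*(g + 3)*(g^2 + 3*g - 4) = g*(g + 2)*(g + 3)*(g + 4)*(g - 1)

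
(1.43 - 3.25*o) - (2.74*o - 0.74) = 2.17 - 5.99*o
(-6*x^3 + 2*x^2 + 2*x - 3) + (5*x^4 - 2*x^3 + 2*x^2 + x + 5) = 5*x^4 - 8*x^3 + 4*x^2 + 3*x + 2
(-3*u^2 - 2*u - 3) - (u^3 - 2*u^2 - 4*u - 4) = -u^3 - u^2 + 2*u + 1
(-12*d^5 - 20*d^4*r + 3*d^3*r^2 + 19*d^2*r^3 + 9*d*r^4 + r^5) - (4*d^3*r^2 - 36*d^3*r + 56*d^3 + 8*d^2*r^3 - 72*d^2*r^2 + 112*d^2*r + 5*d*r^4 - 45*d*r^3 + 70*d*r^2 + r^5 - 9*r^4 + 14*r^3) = -12*d^5 - 20*d^4*r - d^3*r^2 + 36*d^3*r - 56*d^3 + 11*d^2*r^3 + 72*d^2*r^2 - 112*d^2*r + 4*d*r^4 + 45*d*r^3 - 70*d*r^2 + 9*r^4 - 14*r^3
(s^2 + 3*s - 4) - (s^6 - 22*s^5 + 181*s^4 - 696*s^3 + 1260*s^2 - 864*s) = -s^6 + 22*s^5 - 181*s^4 + 696*s^3 - 1259*s^2 + 867*s - 4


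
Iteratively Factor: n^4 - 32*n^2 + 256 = (n - 4)*(n^3 + 4*n^2 - 16*n - 64) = (n - 4)*(n + 4)*(n^2 - 16) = (n - 4)*(n + 4)^2*(n - 4)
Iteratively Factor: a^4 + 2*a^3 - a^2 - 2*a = (a + 1)*(a^3 + a^2 - 2*a) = (a - 1)*(a + 1)*(a^2 + 2*a) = (a - 1)*(a + 1)*(a + 2)*(a)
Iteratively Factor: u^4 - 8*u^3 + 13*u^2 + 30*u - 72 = (u - 3)*(u^3 - 5*u^2 - 2*u + 24) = (u - 4)*(u - 3)*(u^2 - u - 6) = (u - 4)*(u - 3)*(u + 2)*(u - 3)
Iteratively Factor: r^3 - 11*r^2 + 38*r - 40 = (r - 2)*(r^2 - 9*r + 20) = (r - 4)*(r - 2)*(r - 5)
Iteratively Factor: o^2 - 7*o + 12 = (o - 4)*(o - 3)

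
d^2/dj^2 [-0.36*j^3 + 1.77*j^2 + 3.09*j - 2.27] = 3.54 - 2.16*j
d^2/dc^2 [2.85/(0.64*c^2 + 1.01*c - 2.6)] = (-2.33472*c^2 - 3.68448*c + 2.85*(1.28*c + 1.01)*(2.56*c + 2.02) + 9.4848)/(0.64*c^2 + 1.01*c - 2.6)^3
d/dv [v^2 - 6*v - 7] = 2*v - 6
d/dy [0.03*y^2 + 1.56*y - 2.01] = 0.06*y + 1.56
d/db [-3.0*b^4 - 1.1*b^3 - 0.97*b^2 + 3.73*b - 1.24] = -12.0*b^3 - 3.3*b^2 - 1.94*b + 3.73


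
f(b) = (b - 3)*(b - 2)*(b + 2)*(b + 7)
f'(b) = (b - 3)*(b - 2)*(b + 2) + (b - 3)*(b - 2)*(b + 7) + (b - 3)*(b + 2)*(b + 7) + (b - 2)*(b + 2)*(b + 7)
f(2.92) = -3.59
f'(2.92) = 39.91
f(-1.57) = 38.09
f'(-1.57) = 76.60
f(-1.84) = 15.34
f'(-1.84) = 91.71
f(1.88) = 4.63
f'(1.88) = -41.01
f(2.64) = -10.31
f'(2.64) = 9.23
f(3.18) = 11.20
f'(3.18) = 74.98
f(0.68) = 63.03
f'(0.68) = -43.19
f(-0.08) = 85.12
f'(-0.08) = -11.93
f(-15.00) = 31824.00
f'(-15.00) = -10066.00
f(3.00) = 0.00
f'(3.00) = 50.00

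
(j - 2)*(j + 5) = j^2 + 3*j - 10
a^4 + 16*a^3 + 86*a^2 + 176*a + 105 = (a + 1)*(a + 3)*(a + 5)*(a + 7)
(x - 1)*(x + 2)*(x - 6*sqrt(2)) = x^3 - 6*sqrt(2)*x^2 + x^2 - 6*sqrt(2)*x - 2*x + 12*sqrt(2)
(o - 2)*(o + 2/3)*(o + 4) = o^3 + 8*o^2/3 - 20*o/3 - 16/3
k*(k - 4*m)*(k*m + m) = k^3*m - 4*k^2*m^2 + k^2*m - 4*k*m^2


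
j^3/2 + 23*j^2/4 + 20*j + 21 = (j/2 + 1)*(j + 7/2)*(j + 6)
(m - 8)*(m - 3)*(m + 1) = m^3 - 10*m^2 + 13*m + 24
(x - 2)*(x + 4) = x^2 + 2*x - 8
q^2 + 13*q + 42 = (q + 6)*(q + 7)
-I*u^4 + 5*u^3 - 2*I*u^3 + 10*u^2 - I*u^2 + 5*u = u*(u + 1)*(u + 5*I)*(-I*u - I)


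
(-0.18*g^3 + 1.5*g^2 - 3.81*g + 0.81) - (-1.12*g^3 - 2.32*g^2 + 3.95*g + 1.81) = 0.94*g^3 + 3.82*g^2 - 7.76*g - 1.0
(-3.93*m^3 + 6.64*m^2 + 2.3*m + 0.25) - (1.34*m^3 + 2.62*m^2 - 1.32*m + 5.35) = -5.27*m^3 + 4.02*m^2 + 3.62*m - 5.1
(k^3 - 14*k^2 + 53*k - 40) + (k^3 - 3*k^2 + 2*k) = 2*k^3 - 17*k^2 + 55*k - 40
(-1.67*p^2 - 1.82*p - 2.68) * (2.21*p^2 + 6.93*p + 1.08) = -3.6907*p^4 - 15.5953*p^3 - 20.339*p^2 - 20.538*p - 2.8944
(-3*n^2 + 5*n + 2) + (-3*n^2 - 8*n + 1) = -6*n^2 - 3*n + 3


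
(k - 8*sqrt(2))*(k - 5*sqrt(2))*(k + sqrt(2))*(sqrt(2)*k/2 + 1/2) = sqrt(2)*k^4/2 - 23*k^3/2 + 21*sqrt(2)*k^2 + 107*k + 40*sqrt(2)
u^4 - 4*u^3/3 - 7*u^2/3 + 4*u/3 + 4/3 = (u - 2)*(u - 1)*(u + 2/3)*(u + 1)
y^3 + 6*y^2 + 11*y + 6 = (y + 1)*(y + 2)*(y + 3)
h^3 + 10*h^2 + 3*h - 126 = (h - 3)*(h + 6)*(h + 7)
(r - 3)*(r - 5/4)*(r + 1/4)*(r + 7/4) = r^4 - 9*r^3/4 - 69*r^2/16 + 361*r/64 + 105/64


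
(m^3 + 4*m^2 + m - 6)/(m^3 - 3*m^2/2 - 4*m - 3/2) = 2*(-m^3 - 4*m^2 - m + 6)/(-2*m^3 + 3*m^2 + 8*m + 3)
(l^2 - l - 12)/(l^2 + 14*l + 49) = (l^2 - l - 12)/(l^2 + 14*l + 49)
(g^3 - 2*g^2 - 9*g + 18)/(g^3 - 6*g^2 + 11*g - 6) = (g + 3)/(g - 1)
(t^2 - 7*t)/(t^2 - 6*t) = (t - 7)/(t - 6)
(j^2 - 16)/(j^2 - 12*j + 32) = (j + 4)/(j - 8)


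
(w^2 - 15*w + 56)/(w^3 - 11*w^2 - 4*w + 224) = 1/(w + 4)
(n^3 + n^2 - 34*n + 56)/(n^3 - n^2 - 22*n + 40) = (n + 7)/(n + 5)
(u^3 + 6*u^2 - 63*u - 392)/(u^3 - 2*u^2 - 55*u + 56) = (u + 7)/(u - 1)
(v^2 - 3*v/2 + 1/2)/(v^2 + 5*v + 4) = (2*v^2 - 3*v + 1)/(2*(v^2 + 5*v + 4))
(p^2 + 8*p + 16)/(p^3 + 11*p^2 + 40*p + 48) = 1/(p + 3)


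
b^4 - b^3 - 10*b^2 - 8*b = b*(b - 4)*(b + 1)*(b + 2)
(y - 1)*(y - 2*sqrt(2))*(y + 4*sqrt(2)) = y^3 - y^2 + 2*sqrt(2)*y^2 - 16*y - 2*sqrt(2)*y + 16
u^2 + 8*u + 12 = (u + 2)*(u + 6)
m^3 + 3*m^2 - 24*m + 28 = (m - 2)^2*(m + 7)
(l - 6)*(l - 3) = l^2 - 9*l + 18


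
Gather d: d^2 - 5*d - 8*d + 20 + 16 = d^2 - 13*d + 36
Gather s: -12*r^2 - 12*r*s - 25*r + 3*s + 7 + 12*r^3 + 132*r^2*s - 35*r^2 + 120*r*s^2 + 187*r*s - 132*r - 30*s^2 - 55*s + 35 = 12*r^3 - 47*r^2 - 157*r + s^2*(120*r - 30) + s*(132*r^2 + 175*r - 52) + 42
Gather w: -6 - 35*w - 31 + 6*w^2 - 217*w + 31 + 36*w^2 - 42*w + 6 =42*w^2 - 294*w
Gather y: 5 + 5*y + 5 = 5*y + 10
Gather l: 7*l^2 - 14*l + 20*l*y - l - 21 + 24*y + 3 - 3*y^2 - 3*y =7*l^2 + l*(20*y - 15) - 3*y^2 + 21*y - 18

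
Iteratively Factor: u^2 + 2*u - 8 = (u - 2)*(u + 4)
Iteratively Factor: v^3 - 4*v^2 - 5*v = (v - 5)*(v^2 + v) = (v - 5)*(v + 1)*(v)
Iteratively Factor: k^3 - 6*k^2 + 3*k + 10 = (k + 1)*(k^2 - 7*k + 10) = (k - 2)*(k + 1)*(k - 5)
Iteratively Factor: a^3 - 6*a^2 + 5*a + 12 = (a + 1)*(a^2 - 7*a + 12) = (a - 3)*(a + 1)*(a - 4)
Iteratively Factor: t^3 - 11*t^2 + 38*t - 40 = (t - 4)*(t^2 - 7*t + 10) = (t - 5)*(t - 4)*(t - 2)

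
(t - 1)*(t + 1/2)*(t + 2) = t^3 + 3*t^2/2 - 3*t/2 - 1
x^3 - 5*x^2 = x^2*(x - 5)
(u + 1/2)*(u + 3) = u^2 + 7*u/2 + 3/2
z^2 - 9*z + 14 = (z - 7)*(z - 2)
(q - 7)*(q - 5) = q^2 - 12*q + 35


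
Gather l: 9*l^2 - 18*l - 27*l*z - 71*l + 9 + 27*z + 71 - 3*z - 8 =9*l^2 + l*(-27*z - 89) + 24*z + 72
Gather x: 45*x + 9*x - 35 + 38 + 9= 54*x + 12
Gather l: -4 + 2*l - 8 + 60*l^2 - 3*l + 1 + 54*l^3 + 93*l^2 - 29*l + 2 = 54*l^3 + 153*l^2 - 30*l - 9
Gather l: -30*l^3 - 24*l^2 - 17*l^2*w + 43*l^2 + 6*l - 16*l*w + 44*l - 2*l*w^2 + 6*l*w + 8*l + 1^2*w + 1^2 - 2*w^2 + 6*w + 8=-30*l^3 + l^2*(19 - 17*w) + l*(-2*w^2 - 10*w + 58) - 2*w^2 + 7*w + 9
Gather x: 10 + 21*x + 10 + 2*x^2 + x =2*x^2 + 22*x + 20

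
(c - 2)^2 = c^2 - 4*c + 4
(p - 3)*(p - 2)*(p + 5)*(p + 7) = p^4 + 7*p^3 - 19*p^2 - 103*p + 210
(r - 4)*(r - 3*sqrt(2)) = r^2 - 3*sqrt(2)*r - 4*r + 12*sqrt(2)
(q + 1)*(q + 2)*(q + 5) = q^3 + 8*q^2 + 17*q + 10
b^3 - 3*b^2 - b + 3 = (b - 3)*(b - 1)*(b + 1)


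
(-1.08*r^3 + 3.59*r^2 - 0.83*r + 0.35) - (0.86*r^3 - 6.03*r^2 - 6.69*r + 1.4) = -1.94*r^3 + 9.62*r^2 + 5.86*r - 1.05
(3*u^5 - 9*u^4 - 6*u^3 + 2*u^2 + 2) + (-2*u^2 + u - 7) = 3*u^5 - 9*u^4 - 6*u^3 + u - 5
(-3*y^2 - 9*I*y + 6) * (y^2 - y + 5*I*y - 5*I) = -3*y^4 + 3*y^3 - 24*I*y^3 + 51*y^2 + 24*I*y^2 - 51*y + 30*I*y - 30*I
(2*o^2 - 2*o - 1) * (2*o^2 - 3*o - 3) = 4*o^4 - 10*o^3 - 2*o^2 + 9*o + 3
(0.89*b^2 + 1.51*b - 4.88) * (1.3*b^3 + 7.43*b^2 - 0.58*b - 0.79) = 1.157*b^5 + 8.5757*b^4 + 4.3591*b^3 - 37.8373*b^2 + 1.6375*b + 3.8552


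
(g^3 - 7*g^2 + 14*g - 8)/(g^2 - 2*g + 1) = (g^2 - 6*g + 8)/(g - 1)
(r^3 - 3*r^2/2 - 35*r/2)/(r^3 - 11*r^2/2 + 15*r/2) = (2*r^2 - 3*r - 35)/(2*r^2 - 11*r + 15)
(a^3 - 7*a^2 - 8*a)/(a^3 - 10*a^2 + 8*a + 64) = a*(a + 1)/(a^2 - 2*a - 8)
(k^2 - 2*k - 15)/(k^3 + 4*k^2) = (k^2 - 2*k - 15)/(k^2*(k + 4))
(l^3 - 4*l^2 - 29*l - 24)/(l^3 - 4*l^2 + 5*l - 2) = (l^3 - 4*l^2 - 29*l - 24)/(l^3 - 4*l^2 + 5*l - 2)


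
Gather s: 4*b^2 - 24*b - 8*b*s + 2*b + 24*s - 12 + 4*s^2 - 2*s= 4*b^2 - 22*b + 4*s^2 + s*(22 - 8*b) - 12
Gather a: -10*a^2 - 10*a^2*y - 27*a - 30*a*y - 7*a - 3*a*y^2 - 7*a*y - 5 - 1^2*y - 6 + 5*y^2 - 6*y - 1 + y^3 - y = a^2*(-10*y - 10) + a*(-3*y^2 - 37*y - 34) + y^3 + 5*y^2 - 8*y - 12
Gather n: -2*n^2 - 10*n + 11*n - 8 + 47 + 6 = -2*n^2 + n + 45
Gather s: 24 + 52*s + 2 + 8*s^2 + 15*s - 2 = 8*s^2 + 67*s + 24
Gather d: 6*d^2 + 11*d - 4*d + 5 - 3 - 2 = 6*d^2 + 7*d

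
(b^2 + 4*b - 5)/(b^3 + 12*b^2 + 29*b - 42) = (b + 5)/(b^2 + 13*b + 42)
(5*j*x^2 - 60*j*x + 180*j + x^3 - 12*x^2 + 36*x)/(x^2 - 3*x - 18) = (5*j*x - 30*j + x^2 - 6*x)/(x + 3)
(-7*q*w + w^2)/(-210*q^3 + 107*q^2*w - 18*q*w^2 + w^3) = w/(30*q^2 - 11*q*w + w^2)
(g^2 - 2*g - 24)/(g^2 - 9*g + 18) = (g + 4)/(g - 3)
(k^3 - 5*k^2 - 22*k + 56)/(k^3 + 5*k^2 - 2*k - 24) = (k - 7)/(k + 3)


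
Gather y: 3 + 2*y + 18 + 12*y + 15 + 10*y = 24*y + 36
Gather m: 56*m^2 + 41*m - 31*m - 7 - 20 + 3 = 56*m^2 + 10*m - 24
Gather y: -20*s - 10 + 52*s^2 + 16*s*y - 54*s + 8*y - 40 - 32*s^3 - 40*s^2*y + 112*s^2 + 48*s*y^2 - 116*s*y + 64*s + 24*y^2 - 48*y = -32*s^3 + 164*s^2 - 10*s + y^2*(48*s + 24) + y*(-40*s^2 - 100*s - 40) - 50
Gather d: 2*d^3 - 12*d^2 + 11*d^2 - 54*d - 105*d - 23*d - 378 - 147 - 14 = 2*d^3 - d^2 - 182*d - 539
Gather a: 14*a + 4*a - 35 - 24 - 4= 18*a - 63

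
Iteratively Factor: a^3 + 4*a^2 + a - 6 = (a + 3)*(a^2 + a - 2) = (a - 1)*(a + 3)*(a + 2)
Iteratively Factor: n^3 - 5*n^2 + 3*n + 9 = (n - 3)*(n^2 - 2*n - 3) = (n - 3)^2*(n + 1)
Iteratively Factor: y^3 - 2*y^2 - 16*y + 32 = (y + 4)*(y^2 - 6*y + 8) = (y - 4)*(y + 4)*(y - 2)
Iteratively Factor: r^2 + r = (r)*(r + 1)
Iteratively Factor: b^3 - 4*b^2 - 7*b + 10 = (b + 2)*(b^2 - 6*b + 5) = (b - 1)*(b + 2)*(b - 5)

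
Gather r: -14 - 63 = -77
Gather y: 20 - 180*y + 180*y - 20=0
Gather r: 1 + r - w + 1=r - w + 2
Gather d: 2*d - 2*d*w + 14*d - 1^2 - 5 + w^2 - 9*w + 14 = d*(16 - 2*w) + w^2 - 9*w + 8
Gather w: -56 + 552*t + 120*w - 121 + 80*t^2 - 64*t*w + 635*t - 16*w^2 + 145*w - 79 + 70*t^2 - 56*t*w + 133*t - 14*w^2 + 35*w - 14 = 150*t^2 + 1320*t - 30*w^2 + w*(300 - 120*t) - 270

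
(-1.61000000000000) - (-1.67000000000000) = 0.0599999999999998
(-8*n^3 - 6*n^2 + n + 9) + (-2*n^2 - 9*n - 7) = -8*n^3 - 8*n^2 - 8*n + 2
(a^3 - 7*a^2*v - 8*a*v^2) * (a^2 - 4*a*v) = a^5 - 11*a^4*v + 20*a^3*v^2 + 32*a^2*v^3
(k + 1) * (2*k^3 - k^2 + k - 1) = 2*k^4 + k^3 - 1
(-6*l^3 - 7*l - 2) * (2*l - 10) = -12*l^4 + 60*l^3 - 14*l^2 + 66*l + 20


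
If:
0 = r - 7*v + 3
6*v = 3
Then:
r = 1/2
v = 1/2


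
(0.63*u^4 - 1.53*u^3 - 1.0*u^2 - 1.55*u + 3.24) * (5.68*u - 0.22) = 3.5784*u^5 - 8.829*u^4 - 5.3434*u^3 - 8.584*u^2 + 18.7442*u - 0.7128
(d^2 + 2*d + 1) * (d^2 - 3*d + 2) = d^4 - d^3 - 3*d^2 + d + 2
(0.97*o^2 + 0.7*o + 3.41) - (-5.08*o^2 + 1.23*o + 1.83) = 6.05*o^2 - 0.53*o + 1.58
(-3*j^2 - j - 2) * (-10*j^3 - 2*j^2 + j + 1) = 30*j^5 + 16*j^4 + 19*j^3 - 3*j - 2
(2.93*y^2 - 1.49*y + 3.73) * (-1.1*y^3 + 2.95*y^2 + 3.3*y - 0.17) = -3.223*y^5 + 10.2825*y^4 + 1.1705*y^3 + 5.5884*y^2 + 12.5623*y - 0.6341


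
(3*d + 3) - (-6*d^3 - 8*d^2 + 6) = 6*d^3 + 8*d^2 + 3*d - 3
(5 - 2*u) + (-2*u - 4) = 1 - 4*u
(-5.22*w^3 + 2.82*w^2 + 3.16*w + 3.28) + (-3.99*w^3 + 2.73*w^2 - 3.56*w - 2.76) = -9.21*w^3 + 5.55*w^2 - 0.4*w + 0.52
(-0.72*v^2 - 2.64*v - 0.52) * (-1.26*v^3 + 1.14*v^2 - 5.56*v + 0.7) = 0.9072*v^5 + 2.5056*v^4 + 1.6488*v^3 + 13.5816*v^2 + 1.0432*v - 0.364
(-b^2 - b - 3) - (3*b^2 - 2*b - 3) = -4*b^2 + b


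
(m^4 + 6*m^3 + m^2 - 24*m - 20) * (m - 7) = m^5 - m^4 - 41*m^3 - 31*m^2 + 148*m + 140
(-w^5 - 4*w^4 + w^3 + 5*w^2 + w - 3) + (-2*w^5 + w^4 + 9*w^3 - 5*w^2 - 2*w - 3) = -3*w^5 - 3*w^4 + 10*w^3 - w - 6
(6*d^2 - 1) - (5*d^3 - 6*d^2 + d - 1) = -5*d^3 + 12*d^2 - d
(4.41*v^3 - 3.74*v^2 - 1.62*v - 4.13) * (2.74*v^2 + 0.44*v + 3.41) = 12.0834*v^5 - 8.3072*v^4 + 8.9537*v^3 - 24.7824*v^2 - 7.3414*v - 14.0833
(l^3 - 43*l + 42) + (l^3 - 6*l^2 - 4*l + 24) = 2*l^3 - 6*l^2 - 47*l + 66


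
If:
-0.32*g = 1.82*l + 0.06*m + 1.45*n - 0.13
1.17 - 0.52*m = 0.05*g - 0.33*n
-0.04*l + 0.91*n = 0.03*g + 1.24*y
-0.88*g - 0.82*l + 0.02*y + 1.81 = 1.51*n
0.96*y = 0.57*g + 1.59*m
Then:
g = -22.68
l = -14.51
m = 18.73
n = 22.53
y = 17.55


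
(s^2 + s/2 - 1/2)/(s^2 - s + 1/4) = 2*(s + 1)/(2*s - 1)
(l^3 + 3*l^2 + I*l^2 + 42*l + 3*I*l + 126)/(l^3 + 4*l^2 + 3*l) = (l^2 + I*l + 42)/(l*(l + 1))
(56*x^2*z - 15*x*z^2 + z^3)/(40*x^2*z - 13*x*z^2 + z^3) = (7*x - z)/(5*x - z)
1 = 1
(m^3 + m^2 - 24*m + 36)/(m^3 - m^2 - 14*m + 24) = (m + 6)/(m + 4)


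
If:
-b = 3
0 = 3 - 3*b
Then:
No Solution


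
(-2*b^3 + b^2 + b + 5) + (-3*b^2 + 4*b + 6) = -2*b^3 - 2*b^2 + 5*b + 11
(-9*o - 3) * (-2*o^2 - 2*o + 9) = 18*o^3 + 24*o^2 - 75*o - 27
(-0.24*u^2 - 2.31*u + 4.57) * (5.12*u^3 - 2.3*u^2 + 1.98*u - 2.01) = -1.2288*u^5 - 11.2752*u^4 + 28.2362*u^3 - 14.6024*u^2 + 13.6917*u - 9.1857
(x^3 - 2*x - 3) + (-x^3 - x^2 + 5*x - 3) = -x^2 + 3*x - 6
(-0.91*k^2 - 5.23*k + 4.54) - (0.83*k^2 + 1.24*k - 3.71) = -1.74*k^2 - 6.47*k + 8.25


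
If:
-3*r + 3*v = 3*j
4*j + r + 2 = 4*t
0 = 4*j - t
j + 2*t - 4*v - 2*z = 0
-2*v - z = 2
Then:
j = -4/9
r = -22/3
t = -16/9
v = -70/9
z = 122/9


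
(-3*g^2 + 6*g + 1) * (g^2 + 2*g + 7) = -3*g^4 - 8*g^2 + 44*g + 7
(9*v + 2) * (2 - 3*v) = -27*v^2 + 12*v + 4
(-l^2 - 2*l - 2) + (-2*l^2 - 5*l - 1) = -3*l^2 - 7*l - 3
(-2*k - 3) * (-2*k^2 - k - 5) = 4*k^3 + 8*k^2 + 13*k + 15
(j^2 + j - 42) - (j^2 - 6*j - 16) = 7*j - 26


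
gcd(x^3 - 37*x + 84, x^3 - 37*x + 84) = x^3 - 37*x + 84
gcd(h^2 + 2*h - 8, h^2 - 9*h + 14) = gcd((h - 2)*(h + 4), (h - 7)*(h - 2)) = h - 2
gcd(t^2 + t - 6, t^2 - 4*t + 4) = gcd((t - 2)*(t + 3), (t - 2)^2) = t - 2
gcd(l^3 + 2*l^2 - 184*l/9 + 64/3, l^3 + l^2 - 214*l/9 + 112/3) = l^2 + 10*l/3 - 16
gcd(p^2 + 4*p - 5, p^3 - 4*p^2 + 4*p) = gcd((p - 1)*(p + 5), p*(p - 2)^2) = 1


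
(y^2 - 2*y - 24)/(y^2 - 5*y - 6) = (y + 4)/(y + 1)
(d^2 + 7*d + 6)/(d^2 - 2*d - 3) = (d + 6)/(d - 3)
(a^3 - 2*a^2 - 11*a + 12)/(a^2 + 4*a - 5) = (a^2 - a - 12)/(a + 5)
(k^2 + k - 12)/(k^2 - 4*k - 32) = (k - 3)/(k - 8)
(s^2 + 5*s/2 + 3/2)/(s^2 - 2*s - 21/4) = 2*(s + 1)/(2*s - 7)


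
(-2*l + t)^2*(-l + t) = -4*l^3 + 8*l^2*t - 5*l*t^2 + t^3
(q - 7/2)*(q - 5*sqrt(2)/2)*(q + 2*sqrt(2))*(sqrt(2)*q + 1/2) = sqrt(2)*q^4 - 7*sqrt(2)*q^3/2 - q^3/2 - 41*sqrt(2)*q^2/4 + 7*q^2/4 - 5*q + 287*sqrt(2)*q/8 + 35/2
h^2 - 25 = (h - 5)*(h + 5)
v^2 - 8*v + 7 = (v - 7)*(v - 1)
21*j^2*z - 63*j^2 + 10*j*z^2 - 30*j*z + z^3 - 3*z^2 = (3*j + z)*(7*j + z)*(z - 3)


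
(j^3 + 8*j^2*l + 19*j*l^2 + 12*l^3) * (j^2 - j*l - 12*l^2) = j^5 + 7*j^4*l - j^3*l^2 - 103*j^2*l^3 - 240*j*l^4 - 144*l^5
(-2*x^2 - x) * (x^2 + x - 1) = -2*x^4 - 3*x^3 + x^2 + x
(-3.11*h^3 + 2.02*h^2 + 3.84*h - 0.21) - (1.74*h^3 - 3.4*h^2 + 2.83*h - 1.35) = -4.85*h^3 + 5.42*h^2 + 1.01*h + 1.14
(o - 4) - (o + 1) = -5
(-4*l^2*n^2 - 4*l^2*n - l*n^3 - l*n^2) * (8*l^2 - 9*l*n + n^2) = -32*l^4*n^2 - 32*l^4*n + 28*l^3*n^3 + 28*l^3*n^2 + 5*l^2*n^4 + 5*l^2*n^3 - l*n^5 - l*n^4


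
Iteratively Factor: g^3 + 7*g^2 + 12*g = (g)*(g^2 + 7*g + 12) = g*(g + 4)*(g + 3)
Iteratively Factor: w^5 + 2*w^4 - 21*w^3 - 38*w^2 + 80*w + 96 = (w + 3)*(w^4 - w^3 - 18*w^2 + 16*w + 32) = (w + 3)*(w + 4)*(w^3 - 5*w^2 + 2*w + 8) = (w + 1)*(w + 3)*(w + 4)*(w^2 - 6*w + 8) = (w - 2)*(w + 1)*(w + 3)*(w + 4)*(w - 4)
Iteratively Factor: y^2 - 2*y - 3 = (y + 1)*(y - 3)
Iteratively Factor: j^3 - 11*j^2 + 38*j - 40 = (j - 5)*(j^2 - 6*j + 8) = (j - 5)*(j - 2)*(j - 4)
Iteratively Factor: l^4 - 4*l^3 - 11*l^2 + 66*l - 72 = (l - 3)*(l^3 - l^2 - 14*l + 24) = (l - 3)*(l - 2)*(l^2 + l - 12) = (l - 3)^2*(l - 2)*(l + 4)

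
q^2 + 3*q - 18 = (q - 3)*(q + 6)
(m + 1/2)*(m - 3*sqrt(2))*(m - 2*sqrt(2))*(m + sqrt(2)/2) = m^4 - 9*sqrt(2)*m^3/2 + m^3/2 - 9*sqrt(2)*m^2/4 + 7*m^2 + 7*m/2 + 6*sqrt(2)*m + 3*sqrt(2)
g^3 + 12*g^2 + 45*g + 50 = (g + 2)*(g + 5)^2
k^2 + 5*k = k*(k + 5)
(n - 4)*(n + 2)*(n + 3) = n^3 + n^2 - 14*n - 24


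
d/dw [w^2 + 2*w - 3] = 2*w + 2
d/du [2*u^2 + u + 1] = 4*u + 1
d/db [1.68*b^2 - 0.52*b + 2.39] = 3.36*b - 0.52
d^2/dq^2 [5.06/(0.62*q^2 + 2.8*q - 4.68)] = (-3.890128*q^2 - 17.56832*q + 5.06*(1.24*q + 2.8)*(2.48*q + 5.6) + 29.364192)/(0.62*q^2 + 2.8*q - 4.68)^3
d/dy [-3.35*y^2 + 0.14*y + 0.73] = 0.14 - 6.7*y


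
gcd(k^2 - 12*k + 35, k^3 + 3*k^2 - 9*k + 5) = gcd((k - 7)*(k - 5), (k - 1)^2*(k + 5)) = 1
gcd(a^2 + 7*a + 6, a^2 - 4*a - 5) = a + 1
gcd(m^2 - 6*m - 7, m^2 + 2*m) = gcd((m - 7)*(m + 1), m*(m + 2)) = 1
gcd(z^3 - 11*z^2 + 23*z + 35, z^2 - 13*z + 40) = z - 5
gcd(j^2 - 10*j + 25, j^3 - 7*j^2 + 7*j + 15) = j - 5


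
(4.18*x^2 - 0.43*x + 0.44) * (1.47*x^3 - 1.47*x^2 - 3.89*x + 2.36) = 6.1446*x^5 - 6.7767*x^4 - 14.9813*x^3 + 10.8907*x^2 - 2.7264*x + 1.0384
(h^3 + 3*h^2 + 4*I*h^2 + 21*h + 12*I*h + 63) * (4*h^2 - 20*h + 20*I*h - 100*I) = 4*h^5 - 8*h^4 + 36*I*h^4 - 56*h^3 - 72*I*h^3 - 8*h^2 - 120*I*h^2 - 60*h - 840*I*h - 6300*I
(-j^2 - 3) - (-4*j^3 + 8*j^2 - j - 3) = 4*j^3 - 9*j^2 + j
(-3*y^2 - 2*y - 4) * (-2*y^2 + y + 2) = 6*y^4 + y^3 - 8*y - 8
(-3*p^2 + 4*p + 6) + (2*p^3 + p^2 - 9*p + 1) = 2*p^3 - 2*p^2 - 5*p + 7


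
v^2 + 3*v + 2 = (v + 1)*(v + 2)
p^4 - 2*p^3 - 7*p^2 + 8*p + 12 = (p - 3)*(p - 2)*(p + 1)*(p + 2)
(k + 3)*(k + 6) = k^2 + 9*k + 18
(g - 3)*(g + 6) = g^2 + 3*g - 18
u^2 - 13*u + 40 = (u - 8)*(u - 5)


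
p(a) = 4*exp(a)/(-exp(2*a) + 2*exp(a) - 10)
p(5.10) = -0.02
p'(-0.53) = -0.27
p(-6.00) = 0.00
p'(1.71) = 0.52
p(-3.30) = -0.01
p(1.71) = -0.75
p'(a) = 4*(2*exp(2*a) - 2*exp(a))*exp(a)/(-exp(2*a) + 2*exp(a) - 10)^2 + 4*exp(a)/(-exp(2*a) + 2*exp(a) - 10)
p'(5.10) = 0.02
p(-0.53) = -0.26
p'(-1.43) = -0.10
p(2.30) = -0.45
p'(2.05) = 0.52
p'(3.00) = 0.23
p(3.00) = -0.22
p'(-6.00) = 0.00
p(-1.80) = -0.07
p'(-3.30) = -0.01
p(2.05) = -0.57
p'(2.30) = 0.45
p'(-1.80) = -0.07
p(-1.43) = -0.10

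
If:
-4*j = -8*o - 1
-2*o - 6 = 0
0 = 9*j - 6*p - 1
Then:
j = -23/4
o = -3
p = -211/24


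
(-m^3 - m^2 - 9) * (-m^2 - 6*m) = m^5 + 7*m^4 + 6*m^3 + 9*m^2 + 54*m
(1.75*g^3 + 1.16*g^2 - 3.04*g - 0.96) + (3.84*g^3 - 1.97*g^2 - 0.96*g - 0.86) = 5.59*g^3 - 0.81*g^2 - 4.0*g - 1.82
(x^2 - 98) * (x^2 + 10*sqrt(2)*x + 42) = x^4 + 10*sqrt(2)*x^3 - 56*x^2 - 980*sqrt(2)*x - 4116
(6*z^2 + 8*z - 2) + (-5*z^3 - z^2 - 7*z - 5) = -5*z^3 + 5*z^2 + z - 7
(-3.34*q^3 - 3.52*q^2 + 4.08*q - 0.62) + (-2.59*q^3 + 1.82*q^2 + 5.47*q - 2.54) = -5.93*q^3 - 1.7*q^2 + 9.55*q - 3.16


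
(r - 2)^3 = r^3 - 6*r^2 + 12*r - 8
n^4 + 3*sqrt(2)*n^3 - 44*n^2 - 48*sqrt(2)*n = n*(n - 4*sqrt(2))*(n + sqrt(2))*(n + 6*sqrt(2))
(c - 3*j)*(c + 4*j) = c^2 + c*j - 12*j^2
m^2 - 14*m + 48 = (m - 8)*(m - 6)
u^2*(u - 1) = u^3 - u^2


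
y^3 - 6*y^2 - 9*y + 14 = (y - 7)*(y - 1)*(y + 2)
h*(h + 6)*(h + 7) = h^3 + 13*h^2 + 42*h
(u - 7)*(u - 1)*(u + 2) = u^3 - 6*u^2 - 9*u + 14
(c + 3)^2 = c^2 + 6*c + 9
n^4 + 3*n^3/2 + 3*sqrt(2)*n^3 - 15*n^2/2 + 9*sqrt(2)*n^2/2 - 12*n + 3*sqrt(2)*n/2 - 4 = (n + 1/2)*(n + 1)*(n - sqrt(2))*(n + 4*sqrt(2))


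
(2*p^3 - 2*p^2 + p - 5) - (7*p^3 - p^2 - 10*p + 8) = -5*p^3 - p^2 + 11*p - 13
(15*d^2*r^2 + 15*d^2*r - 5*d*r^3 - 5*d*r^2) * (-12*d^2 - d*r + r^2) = -180*d^4*r^2 - 180*d^4*r + 45*d^3*r^3 + 45*d^3*r^2 + 20*d^2*r^4 + 20*d^2*r^3 - 5*d*r^5 - 5*d*r^4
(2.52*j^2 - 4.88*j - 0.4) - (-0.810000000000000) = 2.52*j^2 - 4.88*j + 0.41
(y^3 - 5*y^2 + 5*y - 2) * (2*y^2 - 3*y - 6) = 2*y^5 - 13*y^4 + 19*y^3 + 11*y^2 - 24*y + 12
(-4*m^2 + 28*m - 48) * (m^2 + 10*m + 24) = -4*m^4 - 12*m^3 + 136*m^2 + 192*m - 1152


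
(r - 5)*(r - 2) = r^2 - 7*r + 10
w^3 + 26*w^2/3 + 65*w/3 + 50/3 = (w + 5/3)*(w + 2)*(w + 5)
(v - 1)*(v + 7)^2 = v^3 + 13*v^2 + 35*v - 49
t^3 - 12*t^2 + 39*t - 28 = (t - 7)*(t - 4)*(t - 1)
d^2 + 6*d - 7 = (d - 1)*(d + 7)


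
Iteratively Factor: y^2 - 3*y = (y)*(y - 3)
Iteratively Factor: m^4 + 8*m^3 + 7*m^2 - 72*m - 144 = (m + 4)*(m^3 + 4*m^2 - 9*m - 36) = (m + 3)*(m + 4)*(m^2 + m - 12) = (m + 3)*(m + 4)^2*(m - 3)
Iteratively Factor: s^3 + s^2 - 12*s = (s)*(s^2 + s - 12) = s*(s - 3)*(s + 4)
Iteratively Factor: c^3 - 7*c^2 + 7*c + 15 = (c - 5)*(c^2 - 2*c - 3) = (c - 5)*(c + 1)*(c - 3)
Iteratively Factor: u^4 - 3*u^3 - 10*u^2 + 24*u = (u + 3)*(u^3 - 6*u^2 + 8*u) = u*(u + 3)*(u^2 - 6*u + 8) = u*(u - 4)*(u + 3)*(u - 2)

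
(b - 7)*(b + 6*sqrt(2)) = b^2 - 7*b + 6*sqrt(2)*b - 42*sqrt(2)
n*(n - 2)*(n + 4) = n^3 + 2*n^2 - 8*n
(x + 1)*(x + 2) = x^2 + 3*x + 2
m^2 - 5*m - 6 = (m - 6)*(m + 1)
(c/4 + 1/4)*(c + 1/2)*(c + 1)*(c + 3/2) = c^4/4 + c^3 + 23*c^2/16 + 7*c/8 + 3/16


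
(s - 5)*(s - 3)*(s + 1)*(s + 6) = s^4 - s^3 - 35*s^2 + 57*s + 90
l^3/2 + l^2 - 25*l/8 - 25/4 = (l/2 + 1)*(l - 5/2)*(l + 5/2)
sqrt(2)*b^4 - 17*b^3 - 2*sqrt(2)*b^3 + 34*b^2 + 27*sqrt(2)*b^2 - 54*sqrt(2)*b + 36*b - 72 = (b - 2)*(b - 6*sqrt(2))*(b - 3*sqrt(2))*(sqrt(2)*b + 1)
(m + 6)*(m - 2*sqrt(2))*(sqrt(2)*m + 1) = sqrt(2)*m^3 - 3*m^2 + 6*sqrt(2)*m^2 - 18*m - 2*sqrt(2)*m - 12*sqrt(2)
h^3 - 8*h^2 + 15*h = h*(h - 5)*(h - 3)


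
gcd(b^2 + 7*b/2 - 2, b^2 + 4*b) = b + 4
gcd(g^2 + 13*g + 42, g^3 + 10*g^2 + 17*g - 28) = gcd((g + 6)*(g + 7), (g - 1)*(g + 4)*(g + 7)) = g + 7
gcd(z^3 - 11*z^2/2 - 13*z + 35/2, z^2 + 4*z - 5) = z - 1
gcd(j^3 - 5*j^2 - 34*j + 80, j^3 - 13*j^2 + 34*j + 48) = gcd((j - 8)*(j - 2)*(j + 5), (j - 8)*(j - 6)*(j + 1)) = j - 8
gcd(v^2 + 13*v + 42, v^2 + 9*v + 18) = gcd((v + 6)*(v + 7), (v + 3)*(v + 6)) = v + 6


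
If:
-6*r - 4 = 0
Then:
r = -2/3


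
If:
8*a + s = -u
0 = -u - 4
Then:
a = 1/2 - s/8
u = -4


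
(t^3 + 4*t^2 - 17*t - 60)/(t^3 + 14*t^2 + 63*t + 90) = (t - 4)/(t + 6)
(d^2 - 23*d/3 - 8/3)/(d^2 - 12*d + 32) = (d + 1/3)/(d - 4)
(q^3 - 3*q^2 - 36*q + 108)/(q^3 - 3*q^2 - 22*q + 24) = (q^2 + 3*q - 18)/(q^2 + 3*q - 4)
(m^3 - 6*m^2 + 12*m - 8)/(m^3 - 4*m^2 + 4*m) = (m - 2)/m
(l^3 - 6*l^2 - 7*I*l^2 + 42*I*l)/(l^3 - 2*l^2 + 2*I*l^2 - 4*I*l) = (l^2 - l*(6 + 7*I) + 42*I)/(l^2 + 2*l*(-1 + I) - 4*I)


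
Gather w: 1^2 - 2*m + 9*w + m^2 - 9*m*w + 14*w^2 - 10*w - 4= m^2 - 2*m + 14*w^2 + w*(-9*m - 1) - 3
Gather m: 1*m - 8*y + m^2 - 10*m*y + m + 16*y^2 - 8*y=m^2 + m*(2 - 10*y) + 16*y^2 - 16*y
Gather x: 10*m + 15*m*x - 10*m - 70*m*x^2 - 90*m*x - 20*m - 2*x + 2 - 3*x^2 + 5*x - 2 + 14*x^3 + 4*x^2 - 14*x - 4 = -20*m + 14*x^3 + x^2*(1 - 70*m) + x*(-75*m - 11) - 4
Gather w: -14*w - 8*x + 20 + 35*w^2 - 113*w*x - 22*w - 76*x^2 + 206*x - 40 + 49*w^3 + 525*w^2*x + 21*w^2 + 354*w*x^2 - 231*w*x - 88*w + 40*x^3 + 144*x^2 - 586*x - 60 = 49*w^3 + w^2*(525*x + 56) + w*(354*x^2 - 344*x - 124) + 40*x^3 + 68*x^2 - 388*x - 80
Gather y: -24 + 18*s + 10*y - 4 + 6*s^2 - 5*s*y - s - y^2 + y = 6*s^2 + 17*s - y^2 + y*(11 - 5*s) - 28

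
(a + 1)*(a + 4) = a^2 + 5*a + 4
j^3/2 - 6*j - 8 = (j/2 + 1)*(j - 4)*(j + 2)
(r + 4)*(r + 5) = r^2 + 9*r + 20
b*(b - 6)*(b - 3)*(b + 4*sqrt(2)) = b^4 - 9*b^3 + 4*sqrt(2)*b^3 - 36*sqrt(2)*b^2 + 18*b^2 + 72*sqrt(2)*b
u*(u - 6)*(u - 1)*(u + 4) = u^4 - 3*u^3 - 22*u^2 + 24*u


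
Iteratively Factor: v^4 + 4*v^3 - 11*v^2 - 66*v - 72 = (v + 3)*(v^3 + v^2 - 14*v - 24) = (v + 2)*(v + 3)*(v^2 - v - 12) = (v + 2)*(v + 3)^2*(v - 4)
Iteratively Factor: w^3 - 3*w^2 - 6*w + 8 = (w - 1)*(w^2 - 2*w - 8) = (w - 1)*(w + 2)*(w - 4)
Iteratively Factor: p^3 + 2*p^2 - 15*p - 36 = (p + 3)*(p^2 - p - 12) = (p + 3)^2*(p - 4)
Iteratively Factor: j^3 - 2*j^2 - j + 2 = (j - 1)*(j^2 - j - 2) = (j - 1)*(j + 1)*(j - 2)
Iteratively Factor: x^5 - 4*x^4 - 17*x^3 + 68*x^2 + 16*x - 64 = (x + 1)*(x^4 - 5*x^3 - 12*x^2 + 80*x - 64) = (x - 4)*(x + 1)*(x^3 - x^2 - 16*x + 16) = (x - 4)*(x - 1)*(x + 1)*(x^2 - 16) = (x - 4)*(x - 1)*(x + 1)*(x + 4)*(x - 4)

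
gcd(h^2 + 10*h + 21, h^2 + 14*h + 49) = h + 7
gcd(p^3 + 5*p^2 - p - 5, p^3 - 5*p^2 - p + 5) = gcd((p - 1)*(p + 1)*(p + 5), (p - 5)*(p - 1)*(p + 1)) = p^2 - 1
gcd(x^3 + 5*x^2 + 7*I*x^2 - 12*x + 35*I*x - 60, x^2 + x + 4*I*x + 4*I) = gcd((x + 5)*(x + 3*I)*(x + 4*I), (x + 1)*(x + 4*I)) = x + 4*I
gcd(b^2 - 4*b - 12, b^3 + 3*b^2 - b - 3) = 1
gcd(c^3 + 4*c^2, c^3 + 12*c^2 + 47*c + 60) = c + 4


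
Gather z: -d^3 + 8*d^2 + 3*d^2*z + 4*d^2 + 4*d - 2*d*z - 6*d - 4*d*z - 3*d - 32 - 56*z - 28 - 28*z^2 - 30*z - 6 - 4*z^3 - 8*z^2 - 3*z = -d^3 + 12*d^2 - 5*d - 4*z^3 - 36*z^2 + z*(3*d^2 - 6*d - 89) - 66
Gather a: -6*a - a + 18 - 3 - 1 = 14 - 7*a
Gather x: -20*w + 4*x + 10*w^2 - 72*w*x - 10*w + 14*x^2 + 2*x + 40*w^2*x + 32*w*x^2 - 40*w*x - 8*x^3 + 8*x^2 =10*w^2 - 30*w - 8*x^3 + x^2*(32*w + 22) + x*(40*w^2 - 112*w + 6)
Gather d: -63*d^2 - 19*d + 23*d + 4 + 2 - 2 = -63*d^2 + 4*d + 4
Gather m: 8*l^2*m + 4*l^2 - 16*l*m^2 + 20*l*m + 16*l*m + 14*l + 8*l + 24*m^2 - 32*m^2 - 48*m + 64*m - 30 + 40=4*l^2 + 22*l + m^2*(-16*l - 8) + m*(8*l^2 + 36*l + 16) + 10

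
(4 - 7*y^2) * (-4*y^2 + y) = 28*y^4 - 7*y^3 - 16*y^2 + 4*y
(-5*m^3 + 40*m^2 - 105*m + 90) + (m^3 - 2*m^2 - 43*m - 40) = -4*m^3 + 38*m^2 - 148*m + 50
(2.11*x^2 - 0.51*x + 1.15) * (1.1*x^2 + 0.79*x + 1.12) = 2.321*x^4 + 1.1059*x^3 + 3.2253*x^2 + 0.3373*x + 1.288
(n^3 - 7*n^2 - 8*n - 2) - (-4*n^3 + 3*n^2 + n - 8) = 5*n^3 - 10*n^2 - 9*n + 6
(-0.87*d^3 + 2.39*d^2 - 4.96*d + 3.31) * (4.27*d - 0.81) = -3.7149*d^4 + 10.91*d^3 - 23.1151*d^2 + 18.1513*d - 2.6811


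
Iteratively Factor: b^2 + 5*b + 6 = (b + 2)*(b + 3)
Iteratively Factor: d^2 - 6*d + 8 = (d - 2)*(d - 4)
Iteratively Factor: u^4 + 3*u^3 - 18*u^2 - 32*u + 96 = (u - 2)*(u^3 + 5*u^2 - 8*u - 48) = (u - 2)*(u + 4)*(u^2 + u - 12) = (u - 3)*(u - 2)*(u + 4)*(u + 4)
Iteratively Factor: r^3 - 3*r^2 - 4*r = (r + 1)*(r^2 - 4*r) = r*(r + 1)*(r - 4)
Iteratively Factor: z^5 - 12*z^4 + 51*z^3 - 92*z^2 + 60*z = (z - 3)*(z^4 - 9*z^3 + 24*z^2 - 20*z) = (z - 3)*(z - 2)*(z^3 - 7*z^2 + 10*z) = (z - 3)*(z - 2)^2*(z^2 - 5*z) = z*(z - 3)*(z - 2)^2*(z - 5)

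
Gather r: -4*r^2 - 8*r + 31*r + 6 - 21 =-4*r^2 + 23*r - 15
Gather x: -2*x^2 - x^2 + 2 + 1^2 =3 - 3*x^2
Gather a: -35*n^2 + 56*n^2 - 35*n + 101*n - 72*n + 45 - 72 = 21*n^2 - 6*n - 27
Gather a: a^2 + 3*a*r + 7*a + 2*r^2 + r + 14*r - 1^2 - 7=a^2 + a*(3*r + 7) + 2*r^2 + 15*r - 8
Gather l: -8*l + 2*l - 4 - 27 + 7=-6*l - 24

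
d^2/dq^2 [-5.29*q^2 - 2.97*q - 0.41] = -10.5800000000000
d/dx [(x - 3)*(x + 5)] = 2*x + 2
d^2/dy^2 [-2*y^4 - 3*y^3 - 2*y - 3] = 6*y*(-4*y - 3)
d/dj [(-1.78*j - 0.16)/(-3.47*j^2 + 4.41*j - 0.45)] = (-6.1766*j^2 - 1.1104*j + 1.5066)/(12.0409*j^4 - 30.6054*j^3 + 22.5711*j^2 - 3.969*j + 0.2025)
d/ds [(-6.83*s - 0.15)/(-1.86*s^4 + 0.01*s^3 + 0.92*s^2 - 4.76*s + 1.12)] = (-38.1114*s^4 - 0.9794*s^3 + 6.2881*s^2 + 0.276000000000003*s - 8.3636)/(3.4596*s^8 - 0.0372*s^7 - 3.4223*s^6 + 17.7256*s^5 - 3.4152*s^4 - 8.736*s^3 + 24.7184*s^2 - 10.6624*s + 1.2544)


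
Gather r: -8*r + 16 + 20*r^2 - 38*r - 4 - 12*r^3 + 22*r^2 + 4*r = -12*r^3 + 42*r^2 - 42*r + 12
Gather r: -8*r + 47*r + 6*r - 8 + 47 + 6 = 45*r + 45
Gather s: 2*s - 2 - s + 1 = s - 1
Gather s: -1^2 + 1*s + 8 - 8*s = 7 - 7*s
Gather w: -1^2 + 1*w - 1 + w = 2*w - 2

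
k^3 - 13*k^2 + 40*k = k*(k - 8)*(k - 5)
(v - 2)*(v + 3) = v^2 + v - 6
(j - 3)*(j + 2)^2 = j^3 + j^2 - 8*j - 12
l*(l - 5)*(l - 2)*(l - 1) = l^4 - 8*l^3 + 17*l^2 - 10*l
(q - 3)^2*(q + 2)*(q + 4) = q^4 - 19*q^2 + 6*q + 72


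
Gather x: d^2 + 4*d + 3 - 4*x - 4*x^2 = d^2 + 4*d - 4*x^2 - 4*x + 3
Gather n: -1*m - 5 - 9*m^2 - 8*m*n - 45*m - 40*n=-9*m^2 - 46*m + n*(-8*m - 40) - 5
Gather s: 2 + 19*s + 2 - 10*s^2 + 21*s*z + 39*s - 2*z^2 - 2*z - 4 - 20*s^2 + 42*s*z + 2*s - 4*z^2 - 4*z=-30*s^2 + s*(63*z + 60) - 6*z^2 - 6*z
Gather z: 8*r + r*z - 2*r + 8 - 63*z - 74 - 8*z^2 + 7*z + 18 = 6*r - 8*z^2 + z*(r - 56) - 48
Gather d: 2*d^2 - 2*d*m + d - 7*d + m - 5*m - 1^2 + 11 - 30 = 2*d^2 + d*(-2*m - 6) - 4*m - 20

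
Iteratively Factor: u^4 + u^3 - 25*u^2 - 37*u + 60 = (u - 5)*(u^3 + 6*u^2 + 5*u - 12) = (u - 5)*(u - 1)*(u^2 + 7*u + 12) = (u - 5)*(u - 1)*(u + 3)*(u + 4)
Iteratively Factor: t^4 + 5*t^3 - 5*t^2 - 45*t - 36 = (t + 4)*(t^3 + t^2 - 9*t - 9) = (t + 1)*(t + 4)*(t^2 - 9) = (t + 1)*(t + 3)*(t + 4)*(t - 3)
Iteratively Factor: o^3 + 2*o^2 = (o + 2)*(o^2) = o*(o + 2)*(o)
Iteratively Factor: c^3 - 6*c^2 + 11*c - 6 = (c - 2)*(c^2 - 4*c + 3) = (c - 3)*(c - 2)*(c - 1)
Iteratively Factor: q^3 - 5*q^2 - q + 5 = (q - 1)*(q^2 - 4*q - 5) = (q - 1)*(q + 1)*(q - 5)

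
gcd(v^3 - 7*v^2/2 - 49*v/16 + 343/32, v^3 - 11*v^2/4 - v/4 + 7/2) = v - 7/4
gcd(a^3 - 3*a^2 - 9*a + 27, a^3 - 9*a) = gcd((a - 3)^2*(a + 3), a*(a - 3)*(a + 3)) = a^2 - 9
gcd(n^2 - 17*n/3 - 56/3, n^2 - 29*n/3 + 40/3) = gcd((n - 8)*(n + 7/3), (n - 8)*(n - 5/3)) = n - 8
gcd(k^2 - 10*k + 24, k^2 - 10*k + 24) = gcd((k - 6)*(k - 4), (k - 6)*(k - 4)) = k^2 - 10*k + 24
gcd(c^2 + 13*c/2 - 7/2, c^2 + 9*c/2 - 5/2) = c - 1/2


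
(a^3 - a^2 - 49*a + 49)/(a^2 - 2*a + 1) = (a^2 - 49)/(a - 1)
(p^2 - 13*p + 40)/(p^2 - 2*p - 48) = (p - 5)/(p + 6)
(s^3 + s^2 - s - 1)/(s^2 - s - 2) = (s^2 - 1)/(s - 2)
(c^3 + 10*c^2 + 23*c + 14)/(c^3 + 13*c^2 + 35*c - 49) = (c^2 + 3*c + 2)/(c^2 + 6*c - 7)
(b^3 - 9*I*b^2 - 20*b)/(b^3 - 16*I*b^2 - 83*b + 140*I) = b/(b - 7*I)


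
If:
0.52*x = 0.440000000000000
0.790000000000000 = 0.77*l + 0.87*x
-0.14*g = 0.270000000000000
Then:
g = -1.93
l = 0.07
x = 0.85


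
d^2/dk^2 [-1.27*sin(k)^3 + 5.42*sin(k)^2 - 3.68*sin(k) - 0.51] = 4.6325*sin(k) - 2.8575*sin(3*k) + 10.84*cos(2*k)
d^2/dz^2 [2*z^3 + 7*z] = 12*z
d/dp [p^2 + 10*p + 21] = 2*p + 10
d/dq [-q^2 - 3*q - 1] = -2*q - 3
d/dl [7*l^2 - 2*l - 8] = 14*l - 2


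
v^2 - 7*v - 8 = (v - 8)*(v + 1)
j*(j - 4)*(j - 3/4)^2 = j^4 - 11*j^3/2 + 105*j^2/16 - 9*j/4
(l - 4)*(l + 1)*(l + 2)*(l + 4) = l^4 + 3*l^3 - 14*l^2 - 48*l - 32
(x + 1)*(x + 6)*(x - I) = x^3 + 7*x^2 - I*x^2 + 6*x - 7*I*x - 6*I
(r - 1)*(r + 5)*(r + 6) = r^3 + 10*r^2 + 19*r - 30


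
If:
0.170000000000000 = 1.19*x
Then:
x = 0.14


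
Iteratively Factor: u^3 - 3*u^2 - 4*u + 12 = (u - 2)*(u^2 - u - 6) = (u - 3)*(u - 2)*(u + 2)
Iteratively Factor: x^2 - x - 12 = (x - 4)*(x + 3)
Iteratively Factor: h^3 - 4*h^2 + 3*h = (h)*(h^2 - 4*h + 3) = h*(h - 1)*(h - 3)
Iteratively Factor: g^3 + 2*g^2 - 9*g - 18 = (g + 2)*(g^2 - 9) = (g + 2)*(g + 3)*(g - 3)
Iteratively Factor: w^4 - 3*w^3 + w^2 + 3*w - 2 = (w + 1)*(w^3 - 4*w^2 + 5*w - 2) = (w - 1)*(w + 1)*(w^2 - 3*w + 2) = (w - 1)^2*(w + 1)*(w - 2)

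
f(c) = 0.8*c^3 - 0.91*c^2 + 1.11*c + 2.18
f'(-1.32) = 7.69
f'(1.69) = 4.89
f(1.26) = 3.73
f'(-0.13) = 1.39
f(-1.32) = -2.71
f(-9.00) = -664.72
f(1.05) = 3.27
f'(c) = 2.4*c^2 - 1.82*c + 1.11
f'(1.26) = 2.63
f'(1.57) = 4.17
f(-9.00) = -664.72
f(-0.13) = 2.02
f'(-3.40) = 35.04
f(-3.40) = -43.56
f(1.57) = 4.78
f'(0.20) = 0.84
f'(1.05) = 1.84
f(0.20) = 2.37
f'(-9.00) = 211.89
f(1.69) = 5.32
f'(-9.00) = 211.89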